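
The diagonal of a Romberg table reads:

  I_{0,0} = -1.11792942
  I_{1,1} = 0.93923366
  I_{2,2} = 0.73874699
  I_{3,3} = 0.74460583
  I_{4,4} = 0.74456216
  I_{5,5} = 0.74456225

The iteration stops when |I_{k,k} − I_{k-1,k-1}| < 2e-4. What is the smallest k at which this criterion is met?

|I_{1,1} − I_{0,0}| = 2.05716308 ≥ 2e-4
|I_{2,2} − I_{1,1}| = 0.20048667 ≥ 2e-4
|I_{3,3} − I_{2,2}| = 0.00585884 ≥ 2e-4
|I_{4,4} − I_{3,3}| = 0.00004367 < 2e-4

k = 4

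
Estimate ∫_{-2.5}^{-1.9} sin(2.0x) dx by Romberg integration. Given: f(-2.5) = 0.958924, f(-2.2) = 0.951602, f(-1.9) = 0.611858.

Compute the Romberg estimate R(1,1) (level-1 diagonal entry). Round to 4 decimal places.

R(0,0) (trapezoid, 1 panel, h=0.6000): 0.471235
R(1,0) (trapezoid, 2 panels, h=0.3000): 0.521098
R(1,1) = 0.521098 + (0.521098 − 0.471235)/3 = 0.537719

0.5377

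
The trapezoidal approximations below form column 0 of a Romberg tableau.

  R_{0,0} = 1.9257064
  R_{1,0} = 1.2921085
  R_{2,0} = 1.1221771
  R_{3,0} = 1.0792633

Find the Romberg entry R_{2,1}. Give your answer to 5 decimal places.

1.06553

R_{2,1} = (4·1.1221771 − 1.2921085) / 3 = 1.0655333
(Column j=1 coincides with Simpson's rule on the same nodes.)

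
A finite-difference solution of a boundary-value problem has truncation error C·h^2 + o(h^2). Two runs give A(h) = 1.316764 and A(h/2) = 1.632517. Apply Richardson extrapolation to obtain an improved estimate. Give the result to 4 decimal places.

1.7378

The leading error scales as h^2; refining by a factor of 2 reduces it by 2^2 = 4.
Extrapolated value = (4·A(h/2) − A(h)) / (4 − 1)
= (4·1.632517 − 1.316764) / 3
= 5.213304 / 3 = 1.737768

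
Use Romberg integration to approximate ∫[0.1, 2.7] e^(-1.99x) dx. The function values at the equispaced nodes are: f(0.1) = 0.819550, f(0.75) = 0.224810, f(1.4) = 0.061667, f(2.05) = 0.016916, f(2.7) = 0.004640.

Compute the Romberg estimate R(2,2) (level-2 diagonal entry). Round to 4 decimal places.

R(0,0) (trapezoid, 1 panel, h=2.6000): 1.071447
R(1,0) (trapezoid, 2 panels, h=1.3000): 0.615891
R(2,0) (trapezoid, 4 panels, h=0.6500): 0.465067
R(1,1) = 0.615891 + (0.615891 − 1.071447)/3 = 0.464039
R(2,1) = 0.465067 + (0.465067 − 0.615891)/3 = 0.414792
R(2,2) = 0.414792 + (0.414792 − 0.464039)/15 = 0.411509

0.4115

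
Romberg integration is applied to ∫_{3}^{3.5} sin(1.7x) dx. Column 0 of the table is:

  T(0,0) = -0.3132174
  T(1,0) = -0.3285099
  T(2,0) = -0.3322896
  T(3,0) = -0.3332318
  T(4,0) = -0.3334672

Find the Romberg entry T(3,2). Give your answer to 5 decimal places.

-0.33355

Richardson extrapolation on the trapezoidal column (denominator 4−1=3):
T(2,1) = -0.3322896 + (-0.3322896 − (-0.3285099))/3 = -0.3335495
T(3,1) = (4·(-0.3332318) − (-0.3322896)) / 3 = -0.3335459
T(3,2) = (16·(-0.3335459) − (-0.3335495)) / 15 = -0.3335457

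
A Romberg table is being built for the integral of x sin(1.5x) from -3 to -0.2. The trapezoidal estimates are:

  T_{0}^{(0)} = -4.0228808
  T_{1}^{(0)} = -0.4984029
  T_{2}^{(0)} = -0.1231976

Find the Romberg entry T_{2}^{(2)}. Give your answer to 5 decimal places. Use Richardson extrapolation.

T_{1}^{(1)} = (4·(-0.4984029) − (-4.0228808)) / 3 = 0.6764231
T_{2}^{(1)} = -0.1231976 + (-0.1231976 − (-0.4984029))/3 = 0.0018708
T_{2}^{(2)} = (16·0.0018708 − 0.6764231) / 15 = -0.0430994

-0.04310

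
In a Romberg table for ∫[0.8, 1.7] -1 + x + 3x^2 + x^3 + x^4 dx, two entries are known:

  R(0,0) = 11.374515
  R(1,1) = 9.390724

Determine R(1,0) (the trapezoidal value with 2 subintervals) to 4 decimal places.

From R(1,1) = (4·R(1,0) − R(0,0))/3, solve for R(1,0):
4·R(1,0) = 3·9.390724 + 11.374515 = 39.546687
R(1,0) = 9.886672

9.8867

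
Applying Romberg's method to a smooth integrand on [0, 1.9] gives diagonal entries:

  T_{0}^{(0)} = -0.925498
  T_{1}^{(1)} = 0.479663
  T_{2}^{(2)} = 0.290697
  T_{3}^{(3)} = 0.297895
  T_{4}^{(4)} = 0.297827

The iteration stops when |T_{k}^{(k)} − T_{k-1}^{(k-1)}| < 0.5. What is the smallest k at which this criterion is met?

|T_{1}^{(1)} − T_{0}^{(0)}| = 1.405161 ≥ 0.5
|T_{2}^{(2)} − T_{1}^{(1)}| = 0.188966 < 0.5

k = 2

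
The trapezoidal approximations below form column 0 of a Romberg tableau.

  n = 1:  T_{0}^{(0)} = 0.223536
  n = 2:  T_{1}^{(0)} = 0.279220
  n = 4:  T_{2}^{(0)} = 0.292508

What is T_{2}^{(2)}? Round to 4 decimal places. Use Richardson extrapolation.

0.2969

T_{1}^{(1)} = (4·0.279220 − 0.223536) / 3 = 0.297781
T_{2}^{(1)} = (4·0.292508 − 0.279220) / 3 = 0.296937
T_{2}^{(2)} = (16·0.296937 − 0.297781) / 15 = 0.296881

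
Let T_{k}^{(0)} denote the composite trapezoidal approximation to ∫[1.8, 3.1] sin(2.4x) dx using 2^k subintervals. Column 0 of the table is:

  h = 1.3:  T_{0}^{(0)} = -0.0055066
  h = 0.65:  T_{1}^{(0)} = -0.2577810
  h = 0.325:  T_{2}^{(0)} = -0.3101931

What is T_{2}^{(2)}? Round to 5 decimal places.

-0.32672

Richardson extrapolation on the trapezoidal column (denominator 4−1=3):
T_{1}^{(1)} = (4·(-0.2577810) − (-0.0055066)) / 3 = -0.3418725
T_{2}^{(1)} = (4·(-0.3101931) − (-0.2577810)) / 3 = -0.3276638
T_{2}^{(2)} = -0.3276638 + (-0.3276638 − (-0.3418725))/15 = -0.3267166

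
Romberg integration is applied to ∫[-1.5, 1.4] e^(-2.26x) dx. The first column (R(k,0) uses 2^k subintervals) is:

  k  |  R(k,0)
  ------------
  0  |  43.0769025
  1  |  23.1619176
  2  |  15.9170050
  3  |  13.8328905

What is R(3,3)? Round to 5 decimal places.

Richardson extrapolation on the trapezoidal column (denominator 4−1=3):
R(1,1) = 23.1619176 + (23.1619176 − 43.0769025)/3 = 16.5235893
R(2,1) = 15.9170050 + (15.9170050 − 23.1619176)/3 = 13.5020341
R(3,1) = 13.8328905 + (13.8328905 − 15.9170050)/3 = 13.1381857
R(2,2) = 13.5020341 + (13.5020341 − 16.5235893)/15 = 13.3005971
R(3,2) = 13.1381857 + (13.1381857 − 13.5020341)/15 = 13.1139291
R(3,3) = 13.1139291 + (13.1139291 − 13.3005971)/63 = 13.1109661
(Column j=1 coincides with Simpson's rule on the same nodes.)

13.11097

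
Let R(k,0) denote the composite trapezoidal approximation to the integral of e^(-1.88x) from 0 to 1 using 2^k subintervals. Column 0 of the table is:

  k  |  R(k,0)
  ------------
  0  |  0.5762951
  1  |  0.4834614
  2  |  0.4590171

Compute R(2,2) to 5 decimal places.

Richardson extrapolation on the trapezoidal column (denominator 4−1=3):
R(1,1) = 0.4834614 + (0.4834614 − 0.5762951)/3 = 0.4525168
R(2,1) = 0.4590171 + (0.4590171 − 0.4834614)/3 = 0.4508690
R(2,2) = 0.4508690 + (0.4508690 − 0.4525168)/15 = 0.4507591
(Column j=1 coincides with Simpson's rule on the same nodes.)

0.45076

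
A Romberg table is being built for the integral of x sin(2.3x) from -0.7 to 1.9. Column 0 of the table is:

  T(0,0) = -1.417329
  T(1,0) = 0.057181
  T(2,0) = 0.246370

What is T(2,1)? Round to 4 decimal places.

Richardson extrapolation on the trapezoidal column (denominator 4−1=3):
T(2,1) = 0.246370 + (0.246370 − 0.057181)/3 = 0.309433
(Column j=1 coincides with Simpson's rule on the same nodes.)

0.3094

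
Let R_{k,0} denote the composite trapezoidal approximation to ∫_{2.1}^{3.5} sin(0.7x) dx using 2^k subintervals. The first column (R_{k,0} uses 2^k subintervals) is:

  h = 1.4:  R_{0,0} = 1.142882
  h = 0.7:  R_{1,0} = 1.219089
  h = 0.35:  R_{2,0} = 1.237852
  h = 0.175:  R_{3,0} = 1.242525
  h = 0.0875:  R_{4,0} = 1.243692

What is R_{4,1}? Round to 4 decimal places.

Richardson extrapolation on the trapezoidal column (denominator 4−1=3):
R_{4,1} = 1.243692 + (1.243692 − 1.242525)/3 = 1.244081

1.2441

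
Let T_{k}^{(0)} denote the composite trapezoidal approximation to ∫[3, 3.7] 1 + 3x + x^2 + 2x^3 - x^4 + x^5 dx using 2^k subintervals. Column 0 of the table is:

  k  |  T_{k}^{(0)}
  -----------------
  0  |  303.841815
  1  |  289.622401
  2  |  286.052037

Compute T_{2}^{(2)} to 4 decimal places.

284.8605

Richardson extrapolation on the trapezoidal column (denominator 4−1=3):
T_{1}^{(1)} = (4·289.622401 − 303.841815) / 3 = 284.882596
T_{2}^{(1)} = (4·286.052037 − 289.622401) / 3 = 284.861916
T_{2}^{(2)} = (16·284.861916 − 284.882596) / 15 = 284.860537
(Column j=1 coincides with Simpson's rule on the same nodes.)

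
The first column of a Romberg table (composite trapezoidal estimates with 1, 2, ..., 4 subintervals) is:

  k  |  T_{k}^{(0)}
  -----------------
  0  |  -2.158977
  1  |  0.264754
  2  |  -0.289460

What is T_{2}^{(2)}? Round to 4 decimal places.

Richardson extrapolation on the trapezoidal column (denominator 4−1=3):
T_{1}^{(1)} = 0.264754 + (0.264754 − (-2.158977))/3 = 1.072664
T_{2}^{(1)} = (4·(-0.289460) − 0.264754) / 3 = -0.474198
T_{2}^{(2)} = (16·(-0.474198) − 1.072664) / 15 = -0.577322

-0.5773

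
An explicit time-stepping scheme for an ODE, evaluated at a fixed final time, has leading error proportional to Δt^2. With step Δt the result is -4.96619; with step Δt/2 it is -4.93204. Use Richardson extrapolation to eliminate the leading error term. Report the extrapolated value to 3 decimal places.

Extrapolated value = (4·A(Δt/2) − A(Δt)) / (4 − 1)
= (4·(-4.93204) − (-4.96619)) / 3
= -14.76197 / 3 = -4.92066

-4.921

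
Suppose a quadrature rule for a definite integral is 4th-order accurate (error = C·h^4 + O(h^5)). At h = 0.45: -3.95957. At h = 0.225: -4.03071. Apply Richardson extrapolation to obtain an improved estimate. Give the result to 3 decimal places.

-4.035

The leading error scales as h^4; refining by a factor of 2 reduces it by 2^4 = 16.
Extrapolated value = (16·A(h/2) − A(h)) / (16 − 1)
= (16·(-4.03071) − (-3.95957)) / 15
= -60.53179 / 15 = -4.03545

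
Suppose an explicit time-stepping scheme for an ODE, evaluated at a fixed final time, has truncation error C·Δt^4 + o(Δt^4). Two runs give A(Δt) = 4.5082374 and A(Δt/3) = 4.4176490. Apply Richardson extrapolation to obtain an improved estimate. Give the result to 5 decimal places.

The leading error scales as Δt^4; refining by a factor of 3 reduces it by 3^4 = 81.
Extrapolated value = (81·A(Δt/3) − A(Δt)) / (81 − 1)
= (81·4.4176490 − 4.5082374) / 80
= 353.3213316 / 80 = 4.4165166

4.41652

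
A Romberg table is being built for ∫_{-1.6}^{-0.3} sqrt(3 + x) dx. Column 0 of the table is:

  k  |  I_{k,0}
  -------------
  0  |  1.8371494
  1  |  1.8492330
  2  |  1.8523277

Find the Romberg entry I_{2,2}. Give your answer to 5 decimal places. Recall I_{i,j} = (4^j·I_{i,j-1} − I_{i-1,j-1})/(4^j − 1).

I_{1,1} = 1.8492330 + (1.8492330 − 1.8371494)/3 = 1.8532609
I_{2,1} = (4·1.8523277 − 1.8492330) / 3 = 1.8533593
I_{2,2} = 1.8533593 + (1.8533593 − 1.8532609)/15 = 1.8533659

1.85337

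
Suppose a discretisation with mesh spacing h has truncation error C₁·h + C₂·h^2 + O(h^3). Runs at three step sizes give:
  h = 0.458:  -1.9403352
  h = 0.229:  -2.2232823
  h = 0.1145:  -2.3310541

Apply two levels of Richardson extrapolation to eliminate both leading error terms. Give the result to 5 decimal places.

First eliminate the h term (factor 2^1 = 2):
  B₁ = (2·(-2.2232823) − (-1.9403352))/1 = -2.5062294
  B₂ = (2·(-2.3310541) − (-2.2232823))/1 = -2.4388259
Then eliminate the h^2 term (factor 2^2 = 4):
  (4·(-2.4388259) − (-2.5062294))/3 = -2.4163581

-2.41636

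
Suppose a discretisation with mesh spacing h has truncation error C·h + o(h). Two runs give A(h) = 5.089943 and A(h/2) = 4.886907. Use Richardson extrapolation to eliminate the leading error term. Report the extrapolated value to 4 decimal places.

The leading error scales as h; refining by a factor of 2 reduces it by 2^1 = 2.
Extrapolated value = (2·A(h/2) − A(h)) / (2 − 1)
= (2·4.886907 − 5.089943) / 1
= 4.683871 / 1 = 4.683871

4.6839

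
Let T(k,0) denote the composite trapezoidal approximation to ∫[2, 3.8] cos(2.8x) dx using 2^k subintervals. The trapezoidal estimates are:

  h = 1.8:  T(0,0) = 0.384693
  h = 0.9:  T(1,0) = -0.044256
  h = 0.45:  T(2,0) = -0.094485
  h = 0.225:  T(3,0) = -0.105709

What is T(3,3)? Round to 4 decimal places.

-0.1094

Richardson extrapolation on the trapezoidal column (denominator 4−1=3):
T(1,1) = -0.044256 + (-0.044256 − 0.384693)/3 = -0.187239
T(2,1) = (4·(-0.094485) − (-0.044256)) / 3 = -0.111228
T(3,1) = -0.105709 + (-0.105709 − (-0.094485))/3 = -0.109450
T(2,2) = -0.111228 + (-0.111228 − (-0.187239))/15 = -0.106161
T(3,2) = (16·(-0.109450) − (-0.111228)) / 15 = -0.109331
T(3,3) = -0.109331 + (-0.109331 − (-0.106161))/63 = -0.109381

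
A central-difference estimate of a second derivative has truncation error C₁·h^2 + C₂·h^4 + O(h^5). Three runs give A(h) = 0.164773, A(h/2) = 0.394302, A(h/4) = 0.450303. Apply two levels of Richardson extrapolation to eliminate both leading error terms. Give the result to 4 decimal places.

0.4688

First eliminate the h^2 term (factor 2^2 = 4):
  B₁ = (4·0.394302 − 0.164773)/3 = 0.470812
  B₂ = (4·0.450303 − 0.394302)/3 = 0.468970
Then eliminate the h^4 term (factor 2^4 = 16):
  (16·0.468970 − 0.470812)/15 = 0.468847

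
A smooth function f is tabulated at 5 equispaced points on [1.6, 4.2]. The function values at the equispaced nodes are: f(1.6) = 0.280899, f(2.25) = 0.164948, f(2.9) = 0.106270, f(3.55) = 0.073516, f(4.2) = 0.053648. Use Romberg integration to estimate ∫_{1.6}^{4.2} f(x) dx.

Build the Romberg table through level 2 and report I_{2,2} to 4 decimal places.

0.3249

I_{0,0} (trapezoid, 1 panel, h=2.6000): 0.434911
I_{1,0} (trapezoid, 2 panels, h=1.3000): 0.355607
I_{2,0} (trapezoid, 4 panels, h=0.6500): 0.332805
I_{1,1} = 0.355607 + (0.355607 − 0.434911)/3 = 0.329172
I_{2,1} = 0.332805 + (0.332805 − 0.355607)/3 = 0.325204
I_{2,2} = 0.325204 + (0.325204 − 0.329172)/15 = 0.324939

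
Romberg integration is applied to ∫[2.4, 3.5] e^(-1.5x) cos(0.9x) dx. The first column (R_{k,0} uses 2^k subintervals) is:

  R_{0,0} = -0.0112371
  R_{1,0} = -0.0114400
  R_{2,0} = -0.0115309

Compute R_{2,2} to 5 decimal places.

Richardson extrapolation on the trapezoidal column (denominator 4−1=3):
R_{1,1} = -0.0114400 + (-0.0114400 − (-0.0112371))/3 = -0.0115076
R_{2,1} = -0.0115309 + (-0.0115309 − (-0.0114400))/3 = -0.0115612
R_{2,2} = (16·(-0.0115612) − (-0.0115076)) / 15 = -0.0115648
(Column j=1 coincides with Simpson's rule on the same nodes.)

-0.01156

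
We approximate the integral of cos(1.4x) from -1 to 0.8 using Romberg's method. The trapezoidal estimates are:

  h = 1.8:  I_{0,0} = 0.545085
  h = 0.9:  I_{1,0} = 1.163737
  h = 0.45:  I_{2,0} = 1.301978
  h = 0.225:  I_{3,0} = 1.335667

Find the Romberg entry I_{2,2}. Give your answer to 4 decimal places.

1.3466

Richardson extrapolation on the trapezoidal column (denominator 4−1=3):
I_{1,1} = (4·1.163737 − 0.545085) / 3 = 1.369954
I_{2,1} = (4·1.301978 − 1.163737) / 3 = 1.348058
I_{2,2} = (16·1.348058 − 1.369954) / 15 = 1.346598
(Column j=1 coincides with Simpson's rule on the same nodes.)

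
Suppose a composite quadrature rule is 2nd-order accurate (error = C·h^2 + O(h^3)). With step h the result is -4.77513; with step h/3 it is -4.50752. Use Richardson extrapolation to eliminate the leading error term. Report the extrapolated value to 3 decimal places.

-4.474

The leading error scales as h^2; refining by a factor of 3 reduces it by 3^2 = 9.
Extrapolated value = (9·A(h/3) − A(h)) / (9 − 1)
= (9·(-4.50752) − (-4.77513)) / 8
= -35.79255 / 8 = -4.47407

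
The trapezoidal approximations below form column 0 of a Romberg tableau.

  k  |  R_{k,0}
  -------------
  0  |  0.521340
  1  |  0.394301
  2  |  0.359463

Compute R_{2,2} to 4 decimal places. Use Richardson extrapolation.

0.3476

Richardson extrapolation on the trapezoidal column (denominator 4−1=3):
R_{1,1} = 0.394301 + (0.394301 − 0.521340)/3 = 0.351955
R_{2,1} = 0.359463 + (0.359463 − 0.394301)/3 = 0.347850
R_{2,2} = (16·0.347850 − 0.351955) / 15 = 0.347576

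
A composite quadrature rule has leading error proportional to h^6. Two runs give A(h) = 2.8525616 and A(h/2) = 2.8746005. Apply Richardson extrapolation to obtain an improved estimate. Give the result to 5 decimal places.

The leading error scales as h^6; refining by a factor of 2 reduces it by 2^6 = 64.
Extrapolated value = (64·A(h/2) − A(h)) / (64 − 1)
= (64·2.8746005 − 2.8525616) / 63
= 181.1218704 / 63 = 2.8749503

2.87495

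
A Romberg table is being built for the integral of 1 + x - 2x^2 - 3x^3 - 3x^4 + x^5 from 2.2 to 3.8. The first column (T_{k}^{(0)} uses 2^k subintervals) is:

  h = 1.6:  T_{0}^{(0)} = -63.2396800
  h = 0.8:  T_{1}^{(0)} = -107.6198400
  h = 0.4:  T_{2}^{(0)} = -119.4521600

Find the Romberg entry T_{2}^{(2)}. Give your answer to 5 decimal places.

-123.46180

Richardson extrapolation on the trapezoidal column (denominator 4−1=3):
T_{1}^{(1)} = (4·(-107.6198400) − (-63.2396800)) / 3 = -122.4132267
T_{2}^{(1)} = -119.4521600 + (-119.4521600 − (-107.6198400))/3 = -123.3962667
T_{2}^{(2)} = -123.3962667 + (-123.3962667 − (-122.4132267))/15 = -123.4618027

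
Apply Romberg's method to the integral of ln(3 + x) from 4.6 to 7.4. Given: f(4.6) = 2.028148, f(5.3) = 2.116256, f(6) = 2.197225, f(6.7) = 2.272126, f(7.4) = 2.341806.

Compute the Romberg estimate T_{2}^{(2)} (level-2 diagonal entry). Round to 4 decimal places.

T_{0}^{(0)} (trapezoid, 1 panel, h=2.8000): 6.117936
T_{1}^{(0)} (trapezoid, 2 panels, h=1.4000): 6.135083
T_{2}^{(0)} (trapezoid, 4 panels, h=0.7000): 6.139409
T_{1}^{(1)} = 6.135083 + (6.135083 − 6.117936)/3 = 6.140799
T_{2}^{(1)} = 6.139409 + (6.139409 − 6.135083)/3 = 6.140851
T_{2}^{(2)} = 6.140851 + (6.140851 − 6.140799)/15 = 6.140854

6.1409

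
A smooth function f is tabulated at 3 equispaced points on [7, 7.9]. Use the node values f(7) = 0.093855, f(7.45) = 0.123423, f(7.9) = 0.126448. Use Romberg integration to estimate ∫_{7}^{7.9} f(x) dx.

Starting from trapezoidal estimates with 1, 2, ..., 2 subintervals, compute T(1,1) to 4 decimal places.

T(0,0) (trapezoid, 1 panel, h=0.9000): 0.099136
T(1,0) (trapezoid, 2 panels, h=0.4500): 0.105109
T(1,1) = 0.105109 + (0.105109 − 0.099136)/3 = 0.107100

0.1071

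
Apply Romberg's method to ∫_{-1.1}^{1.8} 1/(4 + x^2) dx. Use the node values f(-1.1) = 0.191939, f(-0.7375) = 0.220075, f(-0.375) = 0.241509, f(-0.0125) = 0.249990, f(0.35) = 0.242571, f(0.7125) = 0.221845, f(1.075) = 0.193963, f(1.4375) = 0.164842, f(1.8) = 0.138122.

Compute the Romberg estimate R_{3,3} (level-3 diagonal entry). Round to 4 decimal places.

R_{0,0} (trapezoid, 1 panel, h=2.9000): 0.478588
R_{1,0} (trapezoid, 2 panels, h=1.4500): 0.591022
R_{2,0} (trapezoid, 4 panels, h=0.7250): 0.611228
R_{3,0} (trapezoid, 8 panels, h=0.3625): 0.616187
R_{1,1} = 0.591022 + (0.591022 − 0.478588)/3 = 0.628500
R_{2,1} = 0.611228 + (0.611228 − 0.591022)/3 = 0.617963
R_{3,1} = 0.616187 + (0.616187 − 0.611228)/3 = 0.617840
R_{2,2} = 0.617963 + (0.617963 − 0.628500)/15 = 0.617261
R_{3,2} = 0.617840 + (0.617840 − 0.617963)/15 = 0.617832
R_{3,3} = 0.617832 + (0.617832 − 0.617261)/63 = 0.617841

0.6178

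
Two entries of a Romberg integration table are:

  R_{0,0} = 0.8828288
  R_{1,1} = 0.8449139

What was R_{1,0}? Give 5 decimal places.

From R_{1,1} = (4·R_{1,0} − R_{0,0})/3, solve for R_{1,0}:
4·R_{1,0} = 3·0.8449139 + 0.8828288 = 3.4175705
R_{1,0} = 0.8543926

0.85439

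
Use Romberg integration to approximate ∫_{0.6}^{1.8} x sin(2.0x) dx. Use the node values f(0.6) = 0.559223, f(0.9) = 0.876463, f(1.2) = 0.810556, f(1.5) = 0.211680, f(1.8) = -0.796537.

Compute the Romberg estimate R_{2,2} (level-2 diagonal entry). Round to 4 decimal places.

R_{0,0} (trapezoid, 1 panel, h=1.2000): -0.142388
R_{1,0} (trapezoid, 2 panels, h=0.6000): 0.415139
R_{2,0} (trapezoid, 4 panels, h=0.3000): 0.534013
R_{1,1} = 0.415139 + (0.415139 − (-0.142388))/3 = 0.600981
R_{2,1} = 0.534013 + (0.534013 − 0.415139)/3 = 0.573638
R_{2,2} = 0.573638 + (0.573638 − 0.600981)/15 = 0.571815

0.5718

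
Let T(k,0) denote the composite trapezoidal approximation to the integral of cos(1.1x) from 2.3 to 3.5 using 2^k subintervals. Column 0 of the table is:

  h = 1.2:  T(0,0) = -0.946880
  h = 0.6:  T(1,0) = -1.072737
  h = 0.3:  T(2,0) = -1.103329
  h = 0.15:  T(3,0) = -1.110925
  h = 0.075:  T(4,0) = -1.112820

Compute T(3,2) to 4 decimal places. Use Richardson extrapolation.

-1.1135

Richardson extrapolation on the trapezoidal column (denominator 4−1=3):
T(2,1) = (4·(-1.103329) − (-1.072737)) / 3 = -1.113526
T(3,1) = (4·(-1.110925) − (-1.103329)) / 3 = -1.113457
T(3,2) = (16·(-1.113457) − (-1.113526)) / 15 = -1.113452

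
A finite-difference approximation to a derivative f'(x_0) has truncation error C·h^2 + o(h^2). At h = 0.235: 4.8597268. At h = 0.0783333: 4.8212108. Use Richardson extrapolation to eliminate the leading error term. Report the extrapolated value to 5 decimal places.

4.81640

Extrapolated value = (9·A(h/3) − A(h)) / (9 − 1)
= (9·4.8212108 − 4.8597268) / 8
= 38.5311704 / 8 = 4.8163963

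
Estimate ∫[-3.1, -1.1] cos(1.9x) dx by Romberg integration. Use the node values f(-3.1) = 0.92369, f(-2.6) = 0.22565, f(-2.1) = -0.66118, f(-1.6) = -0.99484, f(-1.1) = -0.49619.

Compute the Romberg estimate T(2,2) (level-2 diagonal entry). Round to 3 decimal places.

-0.657

T(0,0) (trapezoid, 1 panel, h=2.0000): 0.42750
T(1,0) (trapezoid, 2 panels, h=1.0000): -0.44743
T(2,0) (trapezoid, 4 panels, h=0.5000): -0.60831
T(1,1) = -0.44743 + (-0.44743 − 0.42750)/3 = -0.73907
T(2,1) = -0.60831 + (-0.60831 − (-0.44743))/3 = -0.66194
T(2,2) = -0.66194 + (-0.66194 − (-0.73907))/15 = -0.65680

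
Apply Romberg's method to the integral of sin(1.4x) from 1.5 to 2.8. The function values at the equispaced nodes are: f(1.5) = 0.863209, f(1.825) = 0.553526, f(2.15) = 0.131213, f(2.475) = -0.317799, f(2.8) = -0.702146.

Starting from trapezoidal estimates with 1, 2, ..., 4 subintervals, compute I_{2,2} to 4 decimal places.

I_{0,0} (trapezoid, 1 panel, h=1.3000): 0.104691
I_{1,0} (trapezoid, 2 panels, h=0.6500): 0.137634
I_{2,0} (trapezoid, 4 panels, h=0.3250): 0.145428
I_{1,1} = 0.137634 + (0.137634 − 0.104691)/3 = 0.148615
I_{2,1} = 0.145428 + (0.145428 − 0.137634)/3 = 0.148026
I_{2,2} = 0.148026 + (0.148026 − 0.148615)/15 = 0.147987

0.1480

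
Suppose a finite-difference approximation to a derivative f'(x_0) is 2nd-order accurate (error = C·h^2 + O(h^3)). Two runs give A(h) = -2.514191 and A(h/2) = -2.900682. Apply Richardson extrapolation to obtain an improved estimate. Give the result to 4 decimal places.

-3.0295

The leading error scales as h^2; refining by a factor of 2 reduces it by 2^2 = 4.
Extrapolated value = (4·A(h/2) − A(h)) / (4 − 1)
= (4·(-2.900682) − (-2.514191)) / 3
= -9.088537 / 3 = -3.029512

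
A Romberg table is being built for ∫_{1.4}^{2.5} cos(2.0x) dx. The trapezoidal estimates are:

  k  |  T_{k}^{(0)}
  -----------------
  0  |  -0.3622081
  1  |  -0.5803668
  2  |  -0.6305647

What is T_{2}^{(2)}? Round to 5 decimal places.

-0.64691

Richardson extrapolation on the trapezoidal column (denominator 4−1=3):
T_{1}^{(1)} = (4·(-0.5803668) − (-0.3622081)) / 3 = -0.6530864
T_{2}^{(1)} = -0.6305647 + (-0.6305647 − (-0.5803668))/3 = -0.6472973
T_{2}^{(2)} = (16·(-0.6472973) − (-0.6530864)) / 15 = -0.6469114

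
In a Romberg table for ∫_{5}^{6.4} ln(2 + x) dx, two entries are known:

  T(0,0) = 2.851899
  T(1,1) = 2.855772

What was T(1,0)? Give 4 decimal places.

From T(1,1) = (4·T(1,0) − T(0,0))/3, solve for T(1,0):
4·T(1,0) = 3·2.855772 + 2.851899 = 11.419215
T(1,0) = 2.854804

2.8548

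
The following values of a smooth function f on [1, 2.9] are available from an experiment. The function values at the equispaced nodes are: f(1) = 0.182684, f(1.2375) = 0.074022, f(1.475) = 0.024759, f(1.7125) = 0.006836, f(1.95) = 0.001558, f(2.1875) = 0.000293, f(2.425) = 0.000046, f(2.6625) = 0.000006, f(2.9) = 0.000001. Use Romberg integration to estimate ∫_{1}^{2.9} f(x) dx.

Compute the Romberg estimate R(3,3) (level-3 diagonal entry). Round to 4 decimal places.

R(0,0) (trapezoid, 1 panel, h=1.9000): 0.173551
R(1,0) (trapezoid, 2 panels, h=0.9500): 0.088255
R(2,0) (trapezoid, 4 panels, h=0.4750): 0.055910
R(3,0) (trapezoid, 8 panels, h=0.2375): 0.047230
R(1,1) = 0.088255 + (0.088255 − 0.173551)/3 = 0.059823
R(2,1) = 0.055910 + (0.055910 − 0.088255)/3 = 0.045128
R(3,1) = 0.047230 + (0.047230 − 0.055910)/3 = 0.044337
R(2,2) = 0.045128 + (0.045128 − 0.059823)/15 = 0.044148
R(3,2) = 0.044337 + (0.044337 − 0.045128)/15 = 0.044284
R(3,3) = 0.044284 + (0.044284 − 0.044148)/63 = 0.044286

0.0443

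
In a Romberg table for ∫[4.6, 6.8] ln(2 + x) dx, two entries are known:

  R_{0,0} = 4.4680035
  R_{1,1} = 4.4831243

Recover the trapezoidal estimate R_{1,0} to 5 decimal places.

4.47934

From R_{1,1} = (4·R_{1,0} − R_{0,0})/3, solve for R_{1,0}:
4·R_{1,0} = 3·4.4831243 + 4.4680035 = 17.9173764
R_{1,0} = 4.4793441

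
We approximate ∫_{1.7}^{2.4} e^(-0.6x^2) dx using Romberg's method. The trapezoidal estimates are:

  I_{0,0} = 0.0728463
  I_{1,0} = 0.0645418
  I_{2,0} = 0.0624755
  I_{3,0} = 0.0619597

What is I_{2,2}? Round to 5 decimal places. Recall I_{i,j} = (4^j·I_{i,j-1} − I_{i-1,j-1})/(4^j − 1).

Richardson extrapolation on the trapezoidal column (denominator 4−1=3):
I_{1,1} = (4·0.0645418 − 0.0728463) / 3 = 0.0617736
I_{2,1} = 0.0624755 + (0.0624755 − 0.0645418)/3 = 0.0617867
I_{2,2} = (16·0.0617867 − 0.0617736) / 15 = 0.0617876
(Column j=1 coincides with Simpson's rule on the same nodes.)

0.06179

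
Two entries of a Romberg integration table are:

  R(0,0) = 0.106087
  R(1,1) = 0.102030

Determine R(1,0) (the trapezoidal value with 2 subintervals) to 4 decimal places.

From R(1,1) = (4·R(1,0) − R(0,0))/3, solve for R(1,0):
4·R(1,0) = 3·0.102030 + 0.106087 = 0.412177
R(1,0) = 0.103044

0.1030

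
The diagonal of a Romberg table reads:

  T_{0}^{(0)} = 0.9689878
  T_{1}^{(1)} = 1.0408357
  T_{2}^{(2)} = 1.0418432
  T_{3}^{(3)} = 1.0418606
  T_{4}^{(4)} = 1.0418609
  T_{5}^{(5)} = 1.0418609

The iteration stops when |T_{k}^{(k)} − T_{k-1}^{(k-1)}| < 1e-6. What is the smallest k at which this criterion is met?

|T_{1}^{(1)} − T_{0}^{(0)}| = 0.0718479 ≥ 1e-6
|T_{2}^{(2)} − T_{1}^{(1)}| = 0.0010075 ≥ 1e-6
|T_{3}^{(3)} − T_{2}^{(2)}| = 0.0000174 ≥ 1e-6
|T_{4}^{(4)} − T_{3}^{(3)}| = 0.0000003 < 1e-6

k = 4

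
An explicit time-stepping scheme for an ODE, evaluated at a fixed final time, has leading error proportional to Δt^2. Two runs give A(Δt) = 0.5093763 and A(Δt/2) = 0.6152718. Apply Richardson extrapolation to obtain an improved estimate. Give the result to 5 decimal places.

0.65057

The leading error scales as Δt^2; refining by a factor of 2 reduces it by 2^2 = 4.
Extrapolated value = (4·A(Δt/2) − A(Δt)) / (4 − 1)
= (4·0.6152718 − 0.5093763) / 3
= 1.9517109 / 3 = 0.6505703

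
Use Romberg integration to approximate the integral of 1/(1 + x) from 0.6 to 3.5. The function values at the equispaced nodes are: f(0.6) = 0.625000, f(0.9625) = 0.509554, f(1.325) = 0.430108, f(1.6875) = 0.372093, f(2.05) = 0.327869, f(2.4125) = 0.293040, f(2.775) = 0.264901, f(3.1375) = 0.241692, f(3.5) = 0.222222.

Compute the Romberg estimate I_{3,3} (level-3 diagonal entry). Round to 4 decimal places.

1.0341

I_{0,0} (trapezoid, 1 panel, h=2.9000): 1.228472
I_{1,0} (trapezoid, 2 panels, h=1.4500): 1.089646
I_{2,0} (trapezoid, 4 panels, h=0.7250): 1.048705
I_{3,0} (trapezoid, 8 panels, h=0.3625): 1.037790
I_{1,1} = 1.089646 + (1.089646 − 1.228472)/3 = 1.043371
I_{2,1} = 1.048705 + (1.048705 − 1.089646)/3 = 1.035058
I_{3,1} = 1.037790 + (1.037790 − 1.048705)/3 = 1.034152
I_{2,2} = 1.035058 + (1.035058 − 1.043371)/15 = 1.034504
I_{3,2} = 1.034152 + (1.034152 − 1.035058)/15 = 1.034092
I_{3,3} = 1.034092 + (1.034092 − 1.034504)/63 = 1.034085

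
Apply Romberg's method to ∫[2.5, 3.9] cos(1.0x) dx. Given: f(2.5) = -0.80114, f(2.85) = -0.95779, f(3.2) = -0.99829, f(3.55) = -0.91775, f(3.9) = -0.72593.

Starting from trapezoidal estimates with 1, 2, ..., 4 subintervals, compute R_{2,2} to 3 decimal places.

-1.286

R_{0,0} (trapezoid, 1 panel, h=1.4000): -1.06895
R_{1,0} (trapezoid, 2 panels, h=0.7000): -1.23328
R_{2,0} (trapezoid, 4 panels, h=0.3500): -1.27308
R_{1,1} = -1.23328 + (-1.23328 − (-1.06895))/3 = -1.28806
R_{2,1} = -1.27308 + (-1.27308 − (-1.23328))/3 = -1.28635
R_{2,2} = -1.28635 + (-1.28635 − (-1.28806))/15 = -1.28624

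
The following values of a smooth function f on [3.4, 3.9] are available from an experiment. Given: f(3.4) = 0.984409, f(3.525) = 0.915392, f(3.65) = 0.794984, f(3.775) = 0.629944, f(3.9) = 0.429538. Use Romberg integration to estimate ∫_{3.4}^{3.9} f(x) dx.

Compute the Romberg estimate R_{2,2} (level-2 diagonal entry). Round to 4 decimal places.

R_{0,0} (trapezoid, 1 panel, h=0.5000): 0.353487
R_{1,0} (trapezoid, 2 panels, h=0.2500): 0.375489
R_{2,0} (trapezoid, 4 panels, h=0.1250): 0.380912
R_{1,1} = 0.375489 + (0.375489 − 0.353487)/3 = 0.382823
R_{2,1} = 0.380912 + (0.380912 − 0.375489)/3 = 0.382720
R_{2,2} = 0.382720 + (0.382720 − 0.382823)/15 = 0.382713

0.3827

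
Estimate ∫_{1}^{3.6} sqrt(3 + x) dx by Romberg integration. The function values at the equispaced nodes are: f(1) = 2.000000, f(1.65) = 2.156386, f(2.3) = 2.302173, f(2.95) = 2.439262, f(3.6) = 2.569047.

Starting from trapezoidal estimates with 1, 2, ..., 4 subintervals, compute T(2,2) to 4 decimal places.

5.9705

T(0,0) (trapezoid, 1 panel, h=2.6000): 5.939761
T(1,0) (trapezoid, 2 panels, h=1.3000): 5.962705
T(2,0) (trapezoid, 4 panels, h=0.6500): 5.968524
T(1,1) = 5.962705 + (5.962705 − 5.939761)/3 = 5.970353
T(2,1) = 5.968524 + (5.968524 − 5.962705)/3 = 5.970464
T(2,2) = 5.970464 + (5.970464 − 5.970353)/15 = 5.970471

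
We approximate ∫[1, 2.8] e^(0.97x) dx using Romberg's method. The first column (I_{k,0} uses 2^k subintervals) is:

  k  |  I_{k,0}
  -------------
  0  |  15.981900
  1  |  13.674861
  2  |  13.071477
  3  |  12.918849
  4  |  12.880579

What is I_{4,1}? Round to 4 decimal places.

12.8678

I_{4,1} = (4·12.880579 − 12.918849) / 3 = 12.867822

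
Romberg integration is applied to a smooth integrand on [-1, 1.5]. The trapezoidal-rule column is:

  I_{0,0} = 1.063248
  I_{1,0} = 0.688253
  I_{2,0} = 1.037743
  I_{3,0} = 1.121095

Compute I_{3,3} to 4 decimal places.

Richardson extrapolation on the trapezoidal column (denominator 4−1=3):
I_{1,1} = 0.688253 + (0.688253 − 1.063248)/3 = 0.563255
I_{2,1} = (4·1.037743 − 0.688253) / 3 = 1.154240
I_{3,1} = (4·1.121095 − 1.037743) / 3 = 1.148879
I_{2,2} = (16·1.154240 − 0.563255) / 15 = 1.193639
I_{3,2} = 1.148879 + (1.148879 − 1.154240)/15 = 1.148522
I_{3,3} = 1.148522 + (1.148522 − 1.193639)/63 = 1.147806

1.1478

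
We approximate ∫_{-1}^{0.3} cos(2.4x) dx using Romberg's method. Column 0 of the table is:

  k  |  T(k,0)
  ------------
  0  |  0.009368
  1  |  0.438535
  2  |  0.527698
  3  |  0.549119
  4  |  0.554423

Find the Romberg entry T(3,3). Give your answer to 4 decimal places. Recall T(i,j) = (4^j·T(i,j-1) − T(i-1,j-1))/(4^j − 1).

0.5562

Richardson extrapolation on the trapezoidal column (denominator 4−1=3):
T(1,1) = 0.438535 + (0.438535 − 0.009368)/3 = 0.581591
T(2,1) = (4·0.527698 − 0.438535) / 3 = 0.557419
T(3,1) = 0.549119 + (0.549119 − 0.527698)/3 = 0.556259
T(2,2) = 0.557419 + (0.557419 − 0.581591)/15 = 0.555808
T(3,2) = 0.556259 + (0.556259 − 0.557419)/15 = 0.556182
T(3,3) = (64·0.556182 − 0.555808) / 63 = 0.556188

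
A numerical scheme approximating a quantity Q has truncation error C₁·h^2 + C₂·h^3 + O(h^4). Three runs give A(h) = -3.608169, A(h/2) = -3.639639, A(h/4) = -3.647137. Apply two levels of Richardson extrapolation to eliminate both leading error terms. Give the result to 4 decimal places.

First eliminate the h^2 term (factor 2^2 = 4):
  B₁ = (4·(-3.639639) − (-3.608169))/3 = -3.650129
  B₂ = (4·(-3.647137) − (-3.639639))/3 = -3.649636
Then eliminate the h^3 term (factor 2^3 = 8):
  (8·(-3.649636) − (-3.650129))/7 = -3.649566

-3.6496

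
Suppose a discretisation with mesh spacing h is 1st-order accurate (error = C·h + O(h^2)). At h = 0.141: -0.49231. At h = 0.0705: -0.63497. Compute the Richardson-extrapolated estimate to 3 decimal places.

-0.778

Extrapolated value = (2·A(h/2) − A(h)) / (2 − 1)
= (2·(-0.63497) − (-0.49231)) / 1
= -0.77763 / 1 = -0.77763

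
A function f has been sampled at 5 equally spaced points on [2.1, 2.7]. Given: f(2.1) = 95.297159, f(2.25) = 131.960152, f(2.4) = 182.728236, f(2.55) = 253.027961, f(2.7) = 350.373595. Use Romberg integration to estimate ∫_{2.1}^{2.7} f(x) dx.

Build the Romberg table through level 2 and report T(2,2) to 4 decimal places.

117.5470

T(0,0) (trapezoid, 1 panel, h=0.6000): 133.701226
T(1,0) (trapezoid, 2 panels, h=0.3000): 121.669084
T(2,0) (trapezoid, 4 panels, h=0.1500): 118.582759
T(1,1) = 121.669084 + (121.669084 − 133.701226)/3 = 117.658370
T(2,1) = 118.582759 + (118.582759 − 121.669084)/3 = 117.553984
T(2,2) = 117.553984 + (117.553984 − 117.658370)/15 = 117.547025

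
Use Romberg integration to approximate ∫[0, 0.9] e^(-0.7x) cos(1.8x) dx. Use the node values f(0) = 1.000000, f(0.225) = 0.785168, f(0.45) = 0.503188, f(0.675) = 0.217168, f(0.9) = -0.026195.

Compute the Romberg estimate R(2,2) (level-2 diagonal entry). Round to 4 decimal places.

0.4493

R(0,0) (trapezoid, 1 panel, h=0.9000): 0.438212
R(1,0) (trapezoid, 2 panels, h=0.4500): 0.445541
R(2,0) (trapezoid, 4 panels, h=0.2250): 0.448296
R(1,1) = 0.445541 + (0.445541 − 0.438212)/3 = 0.447984
R(2,1) = 0.448296 + (0.448296 − 0.445541)/3 = 0.449214
R(2,2) = 0.449214 + (0.449214 − 0.447984)/15 = 0.449296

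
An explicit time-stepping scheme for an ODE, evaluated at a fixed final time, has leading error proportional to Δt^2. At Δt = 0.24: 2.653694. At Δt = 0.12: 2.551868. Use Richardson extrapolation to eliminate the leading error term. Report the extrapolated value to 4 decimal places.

2.5179

The leading error scales as Δt^2; refining by a factor of 2 reduces it by 2^2 = 4.
Extrapolated value = (4·A(Δt/2) − A(Δt)) / (4 − 1)
= (4·2.551868 − 2.653694) / 3
= 7.553778 / 3 = 2.517926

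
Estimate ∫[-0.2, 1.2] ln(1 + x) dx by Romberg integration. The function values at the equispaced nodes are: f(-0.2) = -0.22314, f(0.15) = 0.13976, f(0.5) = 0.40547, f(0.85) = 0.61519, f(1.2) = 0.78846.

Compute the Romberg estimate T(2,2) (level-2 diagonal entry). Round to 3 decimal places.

0.513

T(0,0) (trapezoid, 1 panel, h=1.4000): 0.39572
T(1,0) (trapezoid, 2 panels, h=0.7000): 0.48169
T(2,0) (trapezoid, 4 panels, h=0.3500): 0.50508
T(1,1) = 0.48169 + (0.48169 − 0.39572)/3 = 0.51035
T(2,1) = 0.50508 + (0.50508 − 0.48169)/3 = 0.51288
T(2,2) = 0.51288 + (0.51288 − 0.51035)/15 = 0.51305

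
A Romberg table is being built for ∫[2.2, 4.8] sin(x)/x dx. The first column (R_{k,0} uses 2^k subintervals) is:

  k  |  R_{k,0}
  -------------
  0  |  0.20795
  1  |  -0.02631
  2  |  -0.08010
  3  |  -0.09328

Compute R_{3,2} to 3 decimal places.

-0.098

R_{2,1} = -0.08010 + (-0.08010 − (-0.02631))/3 = -0.09803
R_{3,1} = -0.09328 + (-0.09328 − (-0.08010))/3 = -0.09767
R_{3,2} = (16·(-0.09767) − (-0.09803)) / 15 = -0.09765
(Column j=1 coincides with Simpson's rule on the same nodes.)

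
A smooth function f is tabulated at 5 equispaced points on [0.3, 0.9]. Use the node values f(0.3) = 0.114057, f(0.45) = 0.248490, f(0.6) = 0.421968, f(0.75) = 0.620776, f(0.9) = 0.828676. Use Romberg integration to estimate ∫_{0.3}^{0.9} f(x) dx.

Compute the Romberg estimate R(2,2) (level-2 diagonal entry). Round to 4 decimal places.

0.2632

R(0,0) (trapezoid, 1 panel, h=0.6000): 0.282820
R(1,0) (trapezoid, 2 panels, h=0.3000): 0.268000
R(2,0) (trapezoid, 4 panels, h=0.1500): 0.264390
R(1,1) = 0.268000 + (0.268000 − 0.282820)/3 = 0.263060
R(2,1) = 0.264390 + (0.264390 − 0.268000)/3 = 0.263187
R(2,2) = 0.263187 + (0.263187 − 0.263060)/15 = 0.263195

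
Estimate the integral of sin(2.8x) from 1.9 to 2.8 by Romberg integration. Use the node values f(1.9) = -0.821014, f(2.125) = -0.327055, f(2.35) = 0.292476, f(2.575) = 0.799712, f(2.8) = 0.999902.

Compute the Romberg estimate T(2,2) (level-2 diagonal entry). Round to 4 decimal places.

T(0,0) (trapezoid, 1 panel, h=0.9000): 0.080500
T(1,0) (trapezoid, 2 panels, h=0.4500): 0.171864
T(2,0) (trapezoid, 4 panels, h=0.2250): 0.192280
T(1,1) = 0.171864 + (0.171864 − 0.080500)/3 = 0.202319
T(2,1) = 0.192280 + (0.192280 − 0.171864)/3 = 0.199085
T(2,2) = 0.199085 + (0.199085 − 0.202319)/15 = 0.198869

0.1989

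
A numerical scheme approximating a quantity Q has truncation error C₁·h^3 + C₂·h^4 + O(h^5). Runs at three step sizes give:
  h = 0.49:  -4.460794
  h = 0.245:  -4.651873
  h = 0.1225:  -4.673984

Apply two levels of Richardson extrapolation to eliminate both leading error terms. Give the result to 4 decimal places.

-4.6770

First eliminate the h^3 term (factor 2^3 = 8):
  B₁ = (8·(-4.651873) − (-4.460794))/7 = -4.679170
  B₂ = (8·(-4.673984) − (-4.651873))/7 = -4.677143
Then eliminate the h^4 term (factor 2^4 = 16):
  (16·(-4.677143) − (-4.679170))/15 = -4.677008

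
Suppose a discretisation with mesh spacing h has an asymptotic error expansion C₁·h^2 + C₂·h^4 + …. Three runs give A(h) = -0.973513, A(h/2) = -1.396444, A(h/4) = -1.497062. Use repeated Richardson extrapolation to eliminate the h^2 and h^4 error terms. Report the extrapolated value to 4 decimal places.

-1.5301

First eliminate the h^2 term (factor 2^2 = 4):
  B₁ = (4·(-1.396444) − (-0.973513))/3 = -1.537421
  B₂ = (4·(-1.497062) − (-1.396444))/3 = -1.530601
Then eliminate the h^4 term (factor 2^4 = 16):
  (16·(-1.530601) − (-1.537421))/15 = -1.530146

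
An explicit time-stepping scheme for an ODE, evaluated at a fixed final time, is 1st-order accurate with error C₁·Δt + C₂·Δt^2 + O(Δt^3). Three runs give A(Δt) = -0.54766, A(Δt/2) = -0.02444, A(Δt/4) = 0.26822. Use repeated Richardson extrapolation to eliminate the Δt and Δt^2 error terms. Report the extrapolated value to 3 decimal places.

0.582

First eliminate the Δt term (factor 2^1 = 2):
  B₁ = (2·(-0.02444) − (-0.54766))/1 = 0.49878
  B₂ = (2·0.26822 − (-0.02444))/1 = 0.56088
Then eliminate the Δt^2 term (factor 2^2 = 4):
  (4·0.56088 − 0.49878)/3 = 0.58158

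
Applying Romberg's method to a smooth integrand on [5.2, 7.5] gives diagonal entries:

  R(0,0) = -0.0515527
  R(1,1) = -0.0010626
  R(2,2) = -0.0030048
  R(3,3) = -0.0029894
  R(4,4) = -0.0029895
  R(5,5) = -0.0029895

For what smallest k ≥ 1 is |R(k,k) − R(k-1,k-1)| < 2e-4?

|R(1,1) − R(0,0)| = 0.0504901 ≥ 2e-4
|R(2,2) − R(1,1)| = 0.0019422 ≥ 2e-4
|R(3,3) − R(2,2)| = 0.0000154 < 2e-4

k = 3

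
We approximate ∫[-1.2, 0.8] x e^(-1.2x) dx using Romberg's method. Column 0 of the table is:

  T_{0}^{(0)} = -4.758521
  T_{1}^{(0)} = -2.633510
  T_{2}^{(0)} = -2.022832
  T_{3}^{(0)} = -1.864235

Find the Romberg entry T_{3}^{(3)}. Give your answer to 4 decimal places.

Richardson extrapolation on the trapezoidal column (denominator 4−1=3):
T_{1}^{(1)} = (4·(-2.633510) − (-4.758521)) / 3 = -1.925173
T_{2}^{(1)} = (4·(-2.022832) − (-2.633510)) / 3 = -1.819273
T_{3}^{(1)} = (4·(-1.864235) − (-2.022832)) / 3 = -1.811369
T_{2}^{(2)} = -1.819273 + (-1.819273 − (-1.925173))/15 = -1.812213
T_{3}^{(2)} = (16·(-1.811369) − (-1.819273)) / 15 = -1.810842
T_{3}^{(3)} = -1.810842 + (-1.810842 − (-1.812213))/63 = -1.810820

-1.8108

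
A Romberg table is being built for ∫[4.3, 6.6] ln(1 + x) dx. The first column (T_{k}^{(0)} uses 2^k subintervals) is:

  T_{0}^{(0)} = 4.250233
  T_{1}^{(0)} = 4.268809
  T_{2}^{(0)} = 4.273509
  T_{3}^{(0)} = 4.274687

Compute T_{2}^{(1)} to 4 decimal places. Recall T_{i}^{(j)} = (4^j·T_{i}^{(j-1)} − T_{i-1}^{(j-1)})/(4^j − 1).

Richardson extrapolation on the trapezoidal column (denominator 4−1=3):
T_{2}^{(1)} = 4.273509 + (4.273509 − 4.268809)/3 = 4.275076
(Column j=1 coincides with Simpson's rule on the same nodes.)

4.2751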